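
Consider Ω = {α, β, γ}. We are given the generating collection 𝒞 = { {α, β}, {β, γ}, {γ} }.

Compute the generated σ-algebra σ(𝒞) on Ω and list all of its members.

Seed the family with 𝒞 together with ∅ and Ω: { {}, {γ}, {α, β}, {β, γ}, Ω }.
Pass 1: +1 →
  {α}  = ᶜ of {β, γ}
  [6 total]
Pass 2: +1 →
  {α, γ}  = {γ} ∪ {α}
  [7 total]
Pass 3 (1 new):
  {β}  = ᶜ of {α, γ}
  [8 total]
Pass 4: already closed under ᶜ and ∪.

σ(𝒞) = { {}, {α}, {β}, {γ}, {α, β}, {α, γ}, {β, γ}, Ω }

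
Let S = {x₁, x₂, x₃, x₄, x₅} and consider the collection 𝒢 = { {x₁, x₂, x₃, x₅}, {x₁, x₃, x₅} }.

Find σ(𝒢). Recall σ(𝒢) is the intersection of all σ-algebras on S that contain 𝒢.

σ(𝒢) (8 sets): { {}, {x₂}, {x₄}, {x₂, x₄}, {x₁, x₃, x₅}, {x₁, x₂, x₃, x₅}, {x₁, x₃, x₄, x₅}, S }

Working:
Initial family (4 sets): { {}, {x₁, x₃, x₅}, {x₁, x₂, x₃, x₅}, S }.
Step 1 adds 2:
  {x₄}  = ᶜ of {x₁, x₂, x₃, x₅}
  {x₂, x₄}  = ᶜ of {x₁, x₃, x₅}
  [6 total]
Step 2. New:
  {x₁, x₃, x₄, x₅}  = {x₄} ∪ {x₁, x₃, x₅}
  [7 total]
Step 3 adds 1:
  {x₂}  = ᶜ of {x₁, x₃, x₄, x₅}
  [8 total]
Step 4: no new sets; the family is a σ-algebra.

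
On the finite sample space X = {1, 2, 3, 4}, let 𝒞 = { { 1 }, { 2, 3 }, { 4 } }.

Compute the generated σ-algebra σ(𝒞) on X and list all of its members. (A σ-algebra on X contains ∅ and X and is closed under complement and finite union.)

Initial family (5 sets): { {}, { 1 }, { 4 }, { 2, 3 }, X }.
Step 1: 3 new —
  { 1, 4 }  = complement { 2, 3 }
  { 1, 2, 3 }  = complement { 4 }
  { 2, 3, 4 }  = complement { 1 }
  [8 total]
Step 2: closed — nothing new.

σ(𝒞) = { {}, { 1 }, { 4 }, { 1, 4 }, { 2, 3 }, { 1, 2, 3 }, { 2, 3, 4 }, X }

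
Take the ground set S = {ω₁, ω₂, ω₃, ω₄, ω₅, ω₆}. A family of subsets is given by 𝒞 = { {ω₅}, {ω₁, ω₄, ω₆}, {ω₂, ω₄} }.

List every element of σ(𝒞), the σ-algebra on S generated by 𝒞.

σ(𝒞) (32 sets): { {}, {ω₂}, {ω₃}, {ω₄}, {ω₅}, {ω₁, ω₆}, {ω₂, ω₃}, {ω₂, ω₄}, {ω₂, ω₅}, {ω₃, ω₄}, {ω₃, ω₅}, {ω₄, ω₅}, {ω₁, ω₂, ω₆}, {ω₁, ω₃, ω₆}, {ω₁, ω₄, ω₆}, {ω₁, ω₅, ω₆}, {ω₂, ω₃, ω₄}, {ω₂, ω₃, ω₅}, {ω₂, ω₄, ω₅}, {ω₃, ω₄, ω₅}, {ω₁, ω₂, ω₃, ω₆}, {ω₁, ω₂, ω₄, ω₆}, {ω₁, ω₂, ω₅, ω₆}, {ω₁, ω₃, ω₄, ω₆}, {ω₁, ω₃, ω₅, ω₆}, {ω₁, ω₄, ω₅, ω₆}, {ω₂, ω₃, ω₄, ω₅}, {ω₁, ω₂, ω₃, ω₄, ω₆}, {ω₁, ω₂, ω₃, ω₅, ω₆}, {ω₁, ω₂, ω₄, ω₅, ω₆}, {ω₁, ω₃, ω₄, ω₅, ω₆}, S }

Derivation:
Initial family (5 sets): { {}, {ω₅}, {ω₂, ω₄}, {ω₁, ω₄, ω₆}, S }.
Round 1. New:
  {ω₂, ω₃, ω₅}  = ᶜ of {ω₁, ω₄, ω₆}
  {ω₂, ω₄, ω₅}  = {ω₂, ω₄} ∪ {ω₅}
  {ω₁, ω₂, ω₄, ω₆}  = {ω₁, ω₄, ω₆} ∪ {ω₂, ω₄}
  {ω₁, ω₃, ω₅, ω₆}  = ᶜ of {ω₂, ω₄}
  {ω₁, ω₄, ω₅, ω₆}  = {ω₁, ω₄, ω₆} ∪ {ω₅}
  {ω₁, ω₂, ω₃, ω₄, ω₆}  = ᶜ of {ω₅}
  (now 11)
Round 2: +7 →
  {ω₂, ω₃}  = ᶜ of {ω₁, ω₄, ω₅, ω₆}
  {ω₃, ω₅}  = ᶜ of {ω₁, ω₂, ω₄, ω₆}
  {ω₁, ω₃, ω₆}  = ᶜ of {ω₂, ω₄, ω₅}
  {ω₂, ω₃, ω₄, ω₅}  = {ω₂, ω₃, ω₅} ∪ {ω₂, ω₄}
  {ω₁, ω₂, ω₃, ω₅, ω₆}  = {ω₁, ω₃, ω₅, ω₆} ∪ {ω₂, ω₃, ω₅}
  {ω₁, ω₂, ω₄, ω₅, ω₆}  = {ω₁, ω₂, ω₄, ω₆} ∪ {ω₁, ω₄, ω₅, ω₆}
  {ω₁, ω₃, ω₄, ω₅, ω₆}  = {ω₁, ω₃, ω₅, ω₆} ∪ {ω₁, ω₄, ω₅, ω₆}
  (now 18)
Round 3: +7 →
  {ω₂}  = ᶜ of {ω₁, ω₃, ω₄, ω₅, ω₆}
  {ω₃}  = ᶜ of {ω₁, ω₂, ω₄, ω₅, ω₆}
  {ω₄}  = ᶜ of {ω₁, ω₂, ω₃, ω₅, ω₆}
  {ω₁, ω₆}  = ᶜ of {ω₂, ω₃, ω₄, ω₅}
  {ω₂, ω₃, ω₄}  = {ω₂, ω₃} ∪ {ω₂, ω₄}
  {ω₁, ω₂, ω₃, ω₆}  = {ω₂, ω₃} ∪ {ω₁, ω₃, ω₆}
  {ω₁, ω₃, ω₄, ω₆}  = {ω₁, ω₃, ω₆} ∪ {ω₁, ω₄, ω₆}
  (now 25)
Round 4: 6 new —
  {ω₂, ω₅}  = ᶜ of {ω₁, ω₃, ω₄, ω₆}
  {ω₃, ω₄}  = {ω₃} ∪ {ω₄}
  {ω₄, ω₅}  = ᶜ of {ω₁, ω₂, ω₃, ω₆}
  {ω₁, ω₂, ω₆}  = {ω₁, ω₆} ∪ {ω₂}
  {ω₁, ω₅, ω₆}  = ᶜ of {ω₂, ω₃, ω₄}
  {ω₃, ω₄, ω₅}  = {ω₄} ∪ {ω₃, ω₅}
  (now 31)
Round 5 (1 new):
  {ω₁, ω₂, ω₅, ω₆}  = ᶜ of {ω₃, ω₄}
  (now 32)
Round 6: closed — nothing new.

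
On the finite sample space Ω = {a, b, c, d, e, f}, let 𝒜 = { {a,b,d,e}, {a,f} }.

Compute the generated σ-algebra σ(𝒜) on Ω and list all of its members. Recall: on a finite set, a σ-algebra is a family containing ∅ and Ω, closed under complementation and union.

Initial family (4 sets): { {}, {a,f}, {a,b,d,e}, Ω }.
Round 1: +3 →
  {c,f}  = ᶜ of {a,b,d,e}
  {b,c,d,e}  = ᶜ of {a,f}
  {a,b,d,e,f}  = {a,f} ∪ {a,b,d,e}
  |family| = 7
Round 2: +4 →
  {c}  = ᶜ of {a,b,d,e,f}
  {a,c,f}  = {c,f} ∪ {a,f}
  {a,b,c,d,e}  = {b,c,d,e} ∪ {a,b,d,e}
  {b,c,d,e,f}  = {c,f} ∪ {b,c,d,e}
  |family| = 11
Round 3: +3 →
  {a}  = ᶜ of {b,c,d,e,f}
  {f}  = ᶜ of {a,b,c,d,e}
  {b,d,e}  = ᶜ of {a,c,f}
  |family| = 14
Round 4 adds 2:
  {a,c}  = {c} ∪ {a}
  {b,d,e,f}  = {b,d,e} ∪ {f}
  |family| = 16
Round 5 adds nothing — fixpoint reached.

Hence σ(𝒜) has 16 members: { {}, {a}, {c}, {f}, {a,c}, {a,f}, {c,f}, {a,c,f}, {b,d,e}, {a,b,d,e}, {b,c,d,e}, {b,d,e,f}, {a,b,c,d,e}, {a,b,d,e,f}, {b,c,d,e,f}, Ω }.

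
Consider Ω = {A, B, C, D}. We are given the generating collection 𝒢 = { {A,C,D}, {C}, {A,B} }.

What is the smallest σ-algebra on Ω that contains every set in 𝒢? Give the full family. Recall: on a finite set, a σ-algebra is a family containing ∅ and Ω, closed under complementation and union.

Start: 𝒢 ∪ {∅, Ω} = { ∅, {C}, {A,B}, {A,C,D}, Ω }.
Pass 1: 4 new —
  {B}  = ᶜ of {A,C,D}
  {C,D}  = ᶜ of {A,B}
  {A,B,C}  = {C} ∪ {A,B}
  {A,B,D}  = ᶜ of {C}
Pass 2 (3 new):
  {D}  = ᶜ of {A,B,C}
  {B,C}  = {B} ∪ {C}
  {B,C,D}  = {C,D} ∪ {B}
Pass 3 (3 new):
  {A}  = ᶜ of {B,C,D}
  {A,D}  = ᶜ of {B,C}
  {B,D}  = {D} ∪ {B}
Pass 4: 1 new —
  {A,C}  = ᶜ of {B,D}
Pass 5: no new sets; the family is a σ-algebra.

σ(𝒢) = { ∅, {A}, {B}, {C}, {D}, {A,B}, {A,C}, {A,D}, {B,C}, {B,D}, {C,D}, {A,B,C}, {A,B,D}, {A,C,D}, {B,C,D}, Ω }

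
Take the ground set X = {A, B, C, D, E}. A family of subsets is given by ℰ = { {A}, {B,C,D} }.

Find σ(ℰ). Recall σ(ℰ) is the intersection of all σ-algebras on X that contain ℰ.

Seed the family with ℰ together with ∅ and X: { ∅, {A}, {B,C,D}, X }.
Pass 1. New:
  {A,E}  = ᶜ of {B,C,D}
  {A,B,C,D}  = {A} ∪ {B,C,D}
  {B,C,D,E}  = ᶜ of {A}
  [7 total]
Pass 2 adds 1:
  {E}  = ᶜ of {A,B,C,D}
  [8 total]
Pass 3: already closed under ᶜ and ∪.

Hence σ(ℰ) has 8 members: { ∅, {A}, {E}, {A,E}, {B,C,D}, {A,B,C,D}, {B,C,D,E}, X }.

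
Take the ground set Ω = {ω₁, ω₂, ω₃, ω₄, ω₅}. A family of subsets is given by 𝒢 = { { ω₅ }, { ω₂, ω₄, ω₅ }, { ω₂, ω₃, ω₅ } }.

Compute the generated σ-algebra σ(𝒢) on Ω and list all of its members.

|σ(𝒢)| = 32.  σ(𝒢) = { ∅, { ω₁ }, { ω₂ }, { ω₃ }, { ω₄ }, { ω₅ }, { ω₁, ω₂ }, { ω₁, ω₃ }, { ω₁, ω₄ }, { ω₁, ω₅ }, { ω₂, ω₃ }, { ω₂, ω₄ }, { ω₂, ω₅ }, { ω₃, ω₄ }, { ω₃, ω₅ }, { ω₄, ω₅ }, { ω₁, ω₂, ω₃ }, { ω₁, ω₂, ω₄ }, { ω₁, ω₂, ω₅ }, { ω₁, ω₃, ω₄ }, { ω₁, ω₃, ω₅ }, { ω₁, ω₄, ω₅ }, { ω₂, ω₃, ω₄ }, { ω₂, ω₃, ω₅ }, { ω₂, ω₄, ω₅ }, { ω₃, ω₄, ω₅ }, { ω₁, ω₂, ω₃, ω₄ }, { ω₁, ω₂, ω₃, ω₅ }, { ω₁, ω₂, ω₄, ω₅ }, { ω₁, ω₃, ω₄, ω₅ }, { ω₂, ω₃, ω₄, ω₅ }, Ω }

Working:
Start: 𝒢 ∪ {∅, Ω} = { ∅, { ω₅ }, { ω₂, ω₃, ω₅ }, { ω₂, ω₄, ω₅ }, Ω }.
Round 1: +4 →
  { ω₁, ω₃ }  = ᶜ of { ω₂, ω₄, ω₅ }
  { ω₁, ω₄ }  = ᶜ of { ω₂, ω₃, ω₅ }
  { ω₁, ω₂, ω₃, ω₄ }  = ᶜ of { ω₅ }
  { ω₂, ω₃, ω₄, ω₅ }  = { ω₂, ω₃, ω₅ } ∪ { ω₂, ω₄, ω₅ }
  [9 total]
Round 2: +6 →
  { ω₁ }  = ᶜ of { ω₂, ω₃, ω₄, ω₅ }
  { ω₁, ω₃, ω₄ }  = { ω₁, ω₄ } ∪ { ω₁, ω₃ }
  { ω₁, ω₃, ω₅ }  = { ω₅ } ∪ { ω₁, ω₃ }
  { ω₁, ω₄, ω₅ }  = { ω₅ } ∪ { ω₁, ω₄ }
  { ω₁, ω₂, ω₃, ω₅ }  = { ω₂, ω₃, ω₅ } ∪ { ω₁, ω₃ }
  { ω₁, ω₂, ω₄, ω₅ }  = { ω₁, ω₄ } ∪ { ω₂, ω₄, ω₅ }
  [15 total]
Round 3. New:
  { ω₃ }  = ᶜ of { ω₁, ω₂, ω₄, ω₅ }
  { ω₄ }  = ᶜ of { ω₁, ω₂, ω₃, ω₅ }
  { ω₁, ω₅ }  = { ω₅ } ∪ { ω₁ }
  { ω₂, ω₃ }  = ᶜ of { ω₁, ω₄, ω₅ }
  { ω₂, ω₄ }  = ᶜ of { ω₁, ω₃, ω₅ }
  { ω₂, ω₅ }  = ᶜ of { ω₁, ω₃, ω₄ }
  { ω₁, ω₃, ω₄, ω₅ }  = { ω₁, ω₄, ω₅ } ∪ { ω₁, ω₃, ω₄ }
  [22 total]
Round 4 (8 new):
  { ω₂ }  = ᶜ of { ω₁, ω₃, ω₄, ω₅ }
  { ω₃, ω₄ }  = { ω₃ } ∪ { ω₄ }
  { ω₃, ω₅ }  = { ω₅ } ∪ { ω₃ }
  { ω₄, ω₅ }  = { ω₅ } ∪ { ω₄ }
  { ω₁, ω₂, ω₃ }  = { ω₁, ω₃ } ∪ { ω₂, ω₃ }
  { ω₁, ω₂, ω₄ }  = { ω₁, ω₄ } ∪ { ω₂, ω₄ }
  { ω₁, ω₂, ω₅ }  = { ω₂, ω₅ } ∪ { ω₁, ω₅ }
  { ω₂, ω₃, ω₄ }  = ᶜ of { ω₁, ω₅ }
  [30 total]
Round 5. New:
  { ω₁, ω₂ }  = { ω₂ } ∪ { ω₁ }
  { ω₃, ω₄, ω₅ }  = { ω₃, ω₄ } ∪ { ω₅ }
  [32 total]
Round 6: already closed under ᶜ and ∪.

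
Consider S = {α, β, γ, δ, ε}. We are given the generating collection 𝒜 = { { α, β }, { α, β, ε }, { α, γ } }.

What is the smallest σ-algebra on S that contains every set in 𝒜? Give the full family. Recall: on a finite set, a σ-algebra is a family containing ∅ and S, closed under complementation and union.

σ(𝒜) = { ∅, { α }, { β }, { γ }, { δ }, { ε }, { α, β }, { α, γ }, { α, δ }, { α, ε }, { β, γ }, { β, δ }, { β, ε }, { γ, δ }, { γ, ε }, { δ, ε }, { α, β, γ }, { α, β, δ }, { α, β, ε }, { α, γ, δ }, { α, γ, ε }, { α, δ, ε }, { β, γ, δ }, { β, γ, ε }, { β, δ, ε }, { γ, δ, ε }, { α, β, γ, δ }, { α, β, γ, ε }, { α, β, δ, ε }, { α, γ, δ, ε }, { β, γ, δ, ε }, S }

Trace:
Seed the family with 𝒜 together with ∅ and S: { ∅, { α, β }, { α, γ }, { α, β, ε }, S }.
Round 1: +5 →
  { γ, δ }  = complement { α, β, ε }
  { α, β, γ }  = { α, β } ∪ { α, γ }
  { β, δ, ε }  = complement { α, γ }
  { γ, δ, ε }  = complement { α, β }
  { α, β, γ, ε }  = { α, β, ε } ∪ { α, γ }
Round 2. New:
  { δ }  = complement { α, β, γ, ε }
  { δ, ε }  = complement { α, β, γ }
  { α, γ, δ }  = { γ, δ } ∪ { α, γ }
  { α, β, γ, δ }  = { γ, δ } ∪ { α, β, γ }
  { α, β, δ, ε }  = { α, β } ∪ { β, δ, ε }
  { α, γ, δ, ε }  = { γ, δ, ε } ∪ { α, γ }
  { β, γ, δ, ε }  = { γ, δ, ε } ∪ { β, δ, ε }
Round 3: 6 new —
  { α }  = complement { β, γ, δ, ε }
  { β }  = complement { α, γ, δ, ε }
  { γ }  = complement { α, β, δ, ε }
  { ε }  = complement { α, β, γ, δ }
  { β, ε }  = complement { α, γ, δ }
  { α, β, δ }  = { α, β } ∪ { δ }
Round 4: 9 new —
  { α, δ }  = { δ } ∪ { α }
  { α, ε }  = { ε } ∪ { α }
  { β, γ }  = { β } ∪ { γ }
  { β, δ }  = { β } ∪ { δ }
  { γ, ε }  = complement { α, β, δ }
  { α, γ, ε }  = { ε } ∪ { α, γ }
  { α, δ, ε }  = { δ, ε } ∪ { α }
  { β, γ, δ }  = { γ, δ } ∪ { β }
  { β, γ, ε }  = { β, ε } ∪ { γ }
Round 5: no new sets; the family is a σ-algebra.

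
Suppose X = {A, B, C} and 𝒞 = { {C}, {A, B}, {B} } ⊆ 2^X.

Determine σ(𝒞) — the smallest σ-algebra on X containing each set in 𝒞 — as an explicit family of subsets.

Take S₀ = 𝒞 ∪ {∅, X} = { {}, {B}, {C}, {A, B}, X }.
Round 1: 2 new —
  {A, C}  = {B}ᶜ
  {B, C}  = {C} ∪ {B}
  [7 total]
Round 2: +1 →
  {A}  = {B, C}ᶜ
  [8 total]
After Round 3 the family is unchanged; done.

Hence σ(𝒞) has 8 members: { {}, {A}, {B}, {C}, {A, B}, {A, C}, {B, C}, X }.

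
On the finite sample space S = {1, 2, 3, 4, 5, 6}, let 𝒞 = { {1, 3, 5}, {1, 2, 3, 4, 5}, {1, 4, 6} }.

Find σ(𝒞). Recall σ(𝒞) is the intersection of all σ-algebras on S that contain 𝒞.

σ(𝒞) = { ∅, {1}, {2}, {4}, {6}, {1, 2}, {1, 4}, {1, 6}, {2, 4}, {2, 6}, {3, 5}, {4, 6}, {1, 2, 4}, {1, 2, 6}, {1, 3, 5}, {1, 4, 6}, {2, 3, 5}, {2, 4, 6}, {3, 4, 5}, {3, 5, 6}, {1, 2, 3, 5}, {1, 2, 4, 6}, {1, 3, 4, 5}, {1, 3, 5, 6}, {2, 3, 4, 5}, {2, 3, 5, 6}, {3, 4, 5, 6}, {1, 2, 3, 4, 5}, {1, 2, 3, 5, 6}, {1, 3, 4, 5, 6}, {2, 3, 4, 5, 6}, S }

Derivation:
Start: 𝒞 ∪ {∅, S} = { ∅, {1, 3, 5}, {1, 4, 6}, {1, 2, 3, 4, 5}, S }.
Iteration 1 adds 4:
  {6}  = complement {1, 2, 3, 4, 5}
  {2, 3, 5}  = complement {1, 4, 6}
  {2, 4, 6}  = complement {1, 3, 5}
  {1, 3, 4, 5, 6}  = {1, 3, 5} ∪ {1, 4, 6}
  |family| = 9
Iteration 2 adds 6:
  {2}  = complement {1, 3, 4, 5, 6}
  {1, 2, 3, 5}  = {1, 3, 5} ∪ {2, 3, 5}
  {1, 2, 4, 6}  = {2, 4, 6} ∪ {1, 4, 6}
  {1, 3, 5, 6}  = {1, 3, 5} ∪ {6}
  {2, 3, 5, 6}  = {6} ∪ {2, 3, 5}
  {2, 3, 4, 5, 6}  = {2, 4, 6} ∪ {2, 3, 5}
  |family| = 15
Iteration 3: 7 new —
  {1}  = complement {2, 3, 4, 5, 6}
  {1, 4}  = complement {2, 3, 5, 6}
  {2, 4}  = complement {1, 3, 5, 6}
  {2, 6}  = {2} ∪ {6}
  {3, 5}  = complement {1, 2, 4, 6}
  {4, 6}  = complement {1, 2, 3, 5}
  {1, 2, 3, 5, 6}  = {1, 3, 5, 6} ∪ {2, 3, 5}
  |family| = 22
Iteration 4: 9 new —
  {4}  = complement {1, 2, 3, 5, 6}
  {1, 2}  = {2} ∪ {1}
  {1, 6}  = {6} ∪ {1}
  {1, 2, 4}  = {2} ∪ {1, 4}
  {1, 2, 6}  = {2, 6} ∪ {1}
  {3, 5, 6}  = {3, 5} ∪ {6}
  {1, 3, 4, 5}  = complement {2, 6}
  {2, 3, 4, 5}  = {3, 5} ∪ {2, 4}
  {3, 4, 5, 6}  = {3, 5} ∪ {4, 6}
  |family| = 31
Iteration 5 (1 new):
  {3, 4, 5}  = complement {1, 2, 6}
  |family| = 32
Iteration 6: no new sets; the family is a σ-algebra.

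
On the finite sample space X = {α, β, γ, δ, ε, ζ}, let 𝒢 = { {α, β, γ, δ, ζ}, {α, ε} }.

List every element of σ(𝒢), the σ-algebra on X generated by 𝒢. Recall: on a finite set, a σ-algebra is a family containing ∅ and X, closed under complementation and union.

σ(𝒢) (8 sets): { {}, {α}, {ε}, {α, ε}, {β, γ, δ, ζ}, {α, β, γ, δ, ζ}, {β, γ, δ, ε, ζ}, X }

Trace:
Take S₀ = 𝒢 ∪ {∅, X} = { {}, {α, ε}, {α, β, γ, δ, ζ}, X }.
Pass 1 adds 2:
  {ε}  = complement {α, β, γ, δ, ζ}
  {β, γ, δ, ζ}  = complement {α, ε}
  |family| = 6
Pass 2: +1 →
  {β, γ, δ, ε, ζ}  = {β, γ, δ, ζ} ∪ {ε}
  |family| = 7
Pass 3. New:
  {α}  = complement {β, γ, δ, ε, ζ}
  |family| = 8
Pass 4 adds nothing — fixpoint reached.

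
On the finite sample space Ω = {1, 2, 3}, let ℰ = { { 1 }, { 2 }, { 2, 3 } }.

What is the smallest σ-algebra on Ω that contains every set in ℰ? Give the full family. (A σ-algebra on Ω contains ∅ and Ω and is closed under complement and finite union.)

Seed the family with ℰ together with ∅ and Ω: { {  }, { 1 }, { 2 }, { 2, 3 }, Ω }.
Iteration 1: 2 new —
  { 1, 2 }  = { 2 } ∪ { 1 }
  { 1, 3 }  = Ω∖{ 2 }
  (now 7)
Iteration 2: 1 new —
  { 3 }  = Ω∖{ 1, 2 }
  (now 8)
After Iteration 3 the family is unchanged; done.

|σ(ℰ)| = 8.  σ(ℰ) = { {  }, { 1 }, { 2 }, { 3 }, { 1, 2 }, { 1, 3 }, { 2, 3 }, Ω }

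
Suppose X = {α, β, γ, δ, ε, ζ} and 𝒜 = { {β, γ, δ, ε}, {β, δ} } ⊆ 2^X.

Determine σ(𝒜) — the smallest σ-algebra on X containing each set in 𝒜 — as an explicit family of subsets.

Start: 𝒜 ∪ {∅, X} = { {}, {β, δ}, {β, γ, δ, ε}, X }.
Pass 1: +2 →
  {α, ζ}  = complement {β, γ, δ, ε}
  {α, γ, ε, ζ}  = complement {β, δ}
  — 6 sets.
Pass 2. New:
  {α, β, δ, ζ}  = {α, ζ} ∪ {β, δ}
  — 7 sets.
Pass 3 adds 1:
  {γ, ε}  = complement {α, β, δ, ζ}
  — 8 sets.
Pass 4: closed — nothing new.

Therefore σ(𝒜) = { {}, {α, ζ}, {β, δ}, {γ, ε}, {α, β, δ, ζ}, {α, γ, ε, ζ}, {β, γ, δ, ε}, X } (|σ(𝒜)| = 8).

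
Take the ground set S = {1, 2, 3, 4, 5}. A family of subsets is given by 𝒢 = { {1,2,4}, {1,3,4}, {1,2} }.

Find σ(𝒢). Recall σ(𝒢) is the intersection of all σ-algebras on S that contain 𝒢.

Begin from { {}, {1,2}, {1,2,4}, {1,3,4}, S } (that is, 𝒢 plus ∅ and S).
Step 1 (4 new):
  {2,5}  = {1,3,4}ᶜ
  {3,5}  = {1,2,4}ᶜ
  {3,4,5}  = {1,2}ᶜ
  {1,2,3,4}  = {1,3,4} ∪ {1,2}
Step 2 (7 new):
  {5}  = {1,2,3,4}ᶜ
  {1,2,5}  = {2,5} ∪ {1,2}
  {2,3,5}  = {2,5} ∪ {3,5}
  {1,2,3,5}  = {1,2} ∪ {3,5}
  {1,2,4,5}  = {2,5} ∪ {1,2,4}
  {1,3,4,5}  = {3,4,5} ∪ {1,3,4}
  {2,3,4,5}  = {2,5} ∪ {3,4,5}
Step 3. New:
  {1}  = {2,3,4,5}ᶜ
  {2}  = {1,3,4,5}ᶜ
  {3}  = {1,2,4,5}ᶜ
  {4}  = {1,2,3,5}ᶜ
  {1,4}  = {2,3,5}ᶜ
  {3,4}  = {1,2,5}ᶜ
Step 4 (10 new):
  {1,3}  = {3} ∪ {1}
  {1,5}  = {5} ∪ {1}
  {2,3}  = {2} ∪ {3}
  {2,4}  = {2} ∪ {4}
  {4,5}  = {5} ∪ {4}
  {1,2,3}  = {1,2} ∪ {3}
  {1,3,5}  = {3,5} ∪ {1}
  {1,4,5}  = {5} ∪ {1,4}
  {2,3,4}  = {3,4} ∪ {2}
  {2,4,5}  = {2,5} ∪ {4}
After Step 5 the family is unchanged; done.

|σ(𝒢)| = 32.  σ(𝒢) = { {}, {1}, {2}, {3}, {4}, {5}, {1,2}, {1,3}, {1,4}, {1,5}, {2,3}, {2,4}, {2,5}, {3,4}, {3,5}, {4,5}, {1,2,3}, {1,2,4}, {1,2,5}, {1,3,4}, {1,3,5}, {1,4,5}, {2,3,4}, {2,3,5}, {2,4,5}, {3,4,5}, {1,2,3,4}, {1,2,3,5}, {1,2,4,5}, {1,3,4,5}, {2,3,4,5}, S }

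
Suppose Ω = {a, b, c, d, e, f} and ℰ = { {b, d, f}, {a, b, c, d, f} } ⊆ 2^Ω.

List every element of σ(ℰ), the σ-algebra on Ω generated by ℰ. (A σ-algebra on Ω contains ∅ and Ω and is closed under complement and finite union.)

σ(ℰ) (8 sets): { {}, {e}, {a, c}, {a, c, e}, {b, d, f}, {b, d, e, f}, {a, b, c, d, f}, Ω }

Trace:
Initial family (4 sets): { {}, {b, d, f}, {a, b, c, d, f}, Ω }.
Pass 1: +2 →
  {e}  = Ω∖{a, b, c, d, f}
  {a, c, e}  = Ω∖{b, d, f}
  — 6 sets.
Pass 2 adds 1:
  {b, d, e, f}  = {b, d, f} ∪ {e}
  — 7 sets.
Pass 3 adds 1:
  {a, c}  = Ω∖{b, d, e, f}
  — 8 sets.
Pass 4 adds nothing — fixpoint reached.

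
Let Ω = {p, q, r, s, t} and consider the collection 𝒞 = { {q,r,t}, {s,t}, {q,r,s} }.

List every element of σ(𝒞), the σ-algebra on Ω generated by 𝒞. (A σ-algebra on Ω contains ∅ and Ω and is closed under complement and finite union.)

σ(𝒞) (16 sets): { {}, {p}, {s}, {t}, {p,s}, {p,t}, {q,r}, {s,t}, {p,q,r}, {p,s,t}, {q,r,s}, {q,r,t}, {p,q,r,s}, {p,q,r,t}, {q,r,s,t}, Ω }

Working:
Take S₀ = 𝒞 ∪ {∅, Ω} = { {}, {s,t}, {q,r,s}, {q,r,t}, Ω }.
Round 1 (4 new):
  {p,s}  = ᶜ of {q,r,t}
  {p,t}  = ᶜ of {q,r,s}
  {p,q,r}  = ᶜ of {s,t}
  {q,r,s,t}  = {s,t} ∪ {q,r,t}
  |family| = 9
Round 2 (4 new):
  {p}  = ᶜ of {q,r,s,t}
  {p,s,t}  = {s,t} ∪ {p,s}
  {p,q,r,s}  = {p,q,r} ∪ {q,r,s}
  {p,q,r,t}  = {p,q,r} ∪ {q,r,t}
  |family| = 13
Round 3 (3 new):
  {s}  = ᶜ of {p,q,r,t}
  {t}  = ᶜ of {p,q,r,s}
  {q,r}  = ᶜ of {p,s,t}
  |family| = 16
After Round 4 the family is unchanged; done.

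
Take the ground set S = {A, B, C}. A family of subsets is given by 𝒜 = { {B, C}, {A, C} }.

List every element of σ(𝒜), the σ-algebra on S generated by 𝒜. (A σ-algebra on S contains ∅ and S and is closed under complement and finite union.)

Start: 𝒜 ∪ {∅, S} = { ∅, {A, C}, {B, C}, S }.
Step 1 adds 2:
  {A}  = S∖{B, C}
  {B}  = S∖{A, C}
  |family| = 6
Step 2. New:
  {A, B}  = {B} ∪ {A}
  |family| = 7
Step 3 adds 1:
  {C}  = S∖{A, B}
  |family| = 8
Step 4: no new sets; the family is a σ-algebra.

Therefore σ(𝒜) = { ∅, {A}, {B}, {C}, {A, B}, {A, C}, {B, C}, S } (|σ(𝒜)| = 8).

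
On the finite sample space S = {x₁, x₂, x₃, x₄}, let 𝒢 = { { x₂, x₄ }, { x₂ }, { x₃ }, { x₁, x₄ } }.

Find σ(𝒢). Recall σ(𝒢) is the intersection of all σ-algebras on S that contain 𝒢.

Initial family (6 sets): { ∅, { x₂ }, { x₃ }, { x₁, x₄ }, { x₂, x₄ }, S }.
Pass 1. New:
  { x₁, x₃ }  = ᶜ of { x₂, x₄ }
  { x₂, x₃ }  = ᶜ of { x₁, x₄ }
  { x₁, x₂, x₄ }  = ᶜ of { x₃ }
  { x₁, x₃, x₄ }  = ᶜ of { x₂ }
  { x₂, x₃, x₄ }  = { x₃ } ∪ { x₂, x₄ }
Pass 2: +2 →
  { x₁ }  = ᶜ of { x₂, x₃, x₄ }
  { x₁, x₂, x₃ }  = { x₂ } ∪ { x₁, x₃ }
Pass 3. New:
  { x₄ }  = ᶜ of { x₁, x₂, x₃ }
  { x₁, x₂ }  = { x₂ } ∪ { x₁ }
Pass 4 adds 1:
  { x₃, x₄ }  = ᶜ of { x₁, x₂ }
Pass 5: stable.

Hence σ(𝒢) has 16 members: { ∅, { x₁ }, { x₂ }, { x₃ }, { x₄ }, { x₁, x₂ }, { x₁, x₃ }, { x₁, x₄ }, { x₂, x₃ }, { x₂, x₄ }, { x₃, x₄ }, { x₁, x₂, x₃ }, { x₁, x₂, x₄ }, { x₁, x₃, x₄ }, { x₂, x₃, x₄ }, S }.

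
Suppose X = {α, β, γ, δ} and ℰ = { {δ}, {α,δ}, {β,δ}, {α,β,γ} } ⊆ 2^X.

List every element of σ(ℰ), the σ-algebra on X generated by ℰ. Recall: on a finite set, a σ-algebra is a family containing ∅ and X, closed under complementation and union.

Begin from { ∅, {δ}, {α,δ}, {β,δ}, {α,β,γ}, X } (that is, ℰ plus ∅ and X).
Pass 1. New:
  {α,γ}  = complement {β,δ}
  {β,γ}  = complement {α,δ}
  {α,β,δ}  = {α,δ} ∪ {β,δ}
  — 9 sets.
Pass 2: +3 →
  {γ}  = complement {α,β,δ}
  {α,γ,δ}  = {α,δ} ∪ {α,γ}
  {β,γ,δ}  = {β,γ} ∪ {δ}
  — 12 sets.
Pass 3: +3 →
  {α}  = complement {β,γ,δ}
  {β}  = complement {α,γ,δ}
  {γ,δ}  = {γ} ∪ {δ}
  — 15 sets.
Pass 4. New:
  {α,β}  = complement {γ,δ}
  — 16 sets.
Pass 5: no new sets; the family is a σ-algebra.

Hence σ(ℰ) has 16 members: { ∅, {α}, {β}, {γ}, {δ}, {α,β}, {α,γ}, {α,δ}, {β,γ}, {β,δ}, {γ,δ}, {α,β,γ}, {α,β,δ}, {α,γ,δ}, {β,γ,δ}, X }.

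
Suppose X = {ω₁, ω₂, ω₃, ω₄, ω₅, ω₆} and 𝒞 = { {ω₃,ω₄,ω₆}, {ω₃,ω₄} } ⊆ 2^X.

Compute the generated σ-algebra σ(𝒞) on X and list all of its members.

Seed the family with 𝒞 together with ∅ and X: { {}, {ω₃,ω₄}, {ω₃,ω₄,ω₆}, X }.
Iteration 1. New:
  {ω₁,ω₂,ω₅}  = {ω₃,ω₄,ω₆}ᶜ
  {ω₁,ω₂,ω₅,ω₆}  = {ω₃,ω₄}ᶜ
  [6 total]
Iteration 2 adds 1:
  {ω₁,ω₂,ω₃,ω₄,ω₅}  = {ω₁,ω₂,ω₅} ∪ {ω₃,ω₄}
  [7 total]
Iteration 3: 1 new —
  {ω₆}  = {ω₁,ω₂,ω₃,ω₄,ω₅}ᶜ
  [8 total]
After Iteration 4 the family is unchanged; done.

Hence σ(𝒞) has 8 members: { {}, {ω₆}, {ω₃,ω₄}, {ω₁,ω₂,ω₅}, {ω₃,ω₄,ω₆}, {ω₁,ω₂,ω₅,ω₆}, {ω₁,ω₂,ω₃,ω₄,ω₅}, X }.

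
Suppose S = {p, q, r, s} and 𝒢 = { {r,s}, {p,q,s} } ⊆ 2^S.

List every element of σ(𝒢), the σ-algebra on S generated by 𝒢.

Take S₀ = 𝒢 ∪ {∅, S} = { ∅, {r,s}, {p,q,s}, S }.
Step 1 adds 2:
  {r}  = {p,q,s}ᶜ
  {p,q}  = {r,s}ᶜ
  — 6 sets.
Step 2 (1 new):
  {p,q,r}  = {r} ∪ {p,q}
  — 7 sets.
Step 3: +1 →
  {s}  = {p,q,r}ᶜ
  — 8 sets.
After Step 4 the family is unchanged; done.

Hence σ(𝒢) has 8 members: { ∅, {r}, {s}, {p,q}, {r,s}, {p,q,r}, {p,q,s}, S }.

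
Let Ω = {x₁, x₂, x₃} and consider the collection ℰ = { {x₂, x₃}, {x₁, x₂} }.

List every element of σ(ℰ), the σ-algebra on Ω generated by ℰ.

Take S₀ = ℰ ∪ {∅, Ω} = { {}, {x₁, x₂}, {x₂, x₃}, Ω }.
Step 1: 2 new —
  {x₁}  = Ω∖{x₂, x₃}
  {x₃}  = Ω∖{x₁, x₂}
Step 2: 1 new —
  {x₁, x₃}  = {x₃} ∪ {x₁}
Step 3: +1 →
  {x₂}  = Ω∖{x₁, x₃}
Step 4 adds nothing — fixpoint reached.

σ(ℰ) = { {}, {x₁}, {x₂}, {x₃}, {x₁, x₂}, {x₁, x₃}, {x₂, x₃}, Ω }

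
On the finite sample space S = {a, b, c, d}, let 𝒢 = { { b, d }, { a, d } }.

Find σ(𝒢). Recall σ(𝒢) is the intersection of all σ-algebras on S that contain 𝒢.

σ(𝒢) = { {  }, { a }, { b }, { c }, { d }, { a, b }, { a, c }, { a, d }, { b, c }, { b, d }, { c, d }, { a, b, c }, { a, b, d }, { a, c, d }, { b, c, d }, S }

Check:
Take S₀ = 𝒢 ∪ {∅, S} = { {  }, { a, d }, { b, d }, S }.
Pass 1. New:
  { a, c }  = { b, d }ᶜ
  { b, c }  = { a, d }ᶜ
  { a, b, d }  = { b, d } ∪ { a, d }
Pass 2: +4 →
  { c }  = { a, b, d }ᶜ
  { a, b, c }  = { b, c } ∪ { a, c }
  { a, c, d }  = { a, d } ∪ { a, c }
  { b, c, d }  = { b, c } ∪ { b, d }
Pass 3: 3 new —
  { a }  = { b, c, d }ᶜ
  { b }  = { a, c, d }ᶜ
  { d }  = { a, b, c }ᶜ
Pass 4. New:
  { a, b }  = { b } ∪ { a }
  { c, d }  = { c } ∪ { d }
Pass 5 adds nothing — fixpoint reached.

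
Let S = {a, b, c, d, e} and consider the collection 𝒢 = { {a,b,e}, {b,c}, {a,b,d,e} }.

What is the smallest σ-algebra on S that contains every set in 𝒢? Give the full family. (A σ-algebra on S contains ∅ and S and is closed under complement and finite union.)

Begin from { {}, {b,c}, {a,b,e}, {a,b,d,e}, S } (that is, 𝒢 plus ∅ and S).
Round 1 (4 new):
  {c}  = S∖{a,b,d,e}
  {c,d}  = S∖{a,b,e}
  {a,d,e}  = S∖{b,c}
  {a,b,c,e}  = {a,b,e} ∪ {b,c}
Round 2. New:
  {d}  = S∖{a,b,c,e}
  {b,c,d}  = {c,d} ∪ {b,c}
  {a,c,d,e}  = {a,d,e} ∪ {c,d}
Round 3: 2 new —
  {b}  = S∖{a,c,d,e}
  {a,e}  = S∖{b,c,d}
Round 4 adds 2:
  {b,d}  = {d} ∪ {b}
  {a,c,e}  = {c} ∪ {a,e}
Round 5: stable.

Therefore σ(𝒢) = { {}, {b}, {c}, {d}, {a,e}, {b,c}, {b,d}, {c,d}, {a,b,e}, {a,c,e}, {a,d,e}, {b,c,d}, {a,b,c,e}, {a,b,d,e}, {a,c,d,e}, S } (|σ(𝒢)| = 16).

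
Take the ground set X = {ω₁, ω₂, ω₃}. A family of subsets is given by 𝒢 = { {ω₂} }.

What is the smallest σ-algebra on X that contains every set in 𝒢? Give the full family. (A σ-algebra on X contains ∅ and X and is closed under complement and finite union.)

Start: 𝒢 ∪ {∅, X} = { {}, {ω₂}, X }.
Iteration 1 (1 new):
  {ω₁,ω₃}  = complement {ω₂}
  [4 total]
After Iteration 2 the family is unchanged; done.

|σ(𝒢)| = 4.  σ(𝒢) = { {}, {ω₂}, {ω₁,ω₃}, X }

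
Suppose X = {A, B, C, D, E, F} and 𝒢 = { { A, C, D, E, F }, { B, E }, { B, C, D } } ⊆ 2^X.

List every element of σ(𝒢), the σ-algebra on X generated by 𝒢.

σ(𝒢) (16 sets): { {}, { B }, { E }, { A, F }, { B, E }, { C, D }, { A, B, F }, { A, E, F }, { B, C, D }, { C, D, E }, { A, B, E, F }, { A, C, D, F }, { B, C, D, E }, { A, B, C, D, F }, { A, C, D, E, F }, X }

Check:
Begin from { {}, { B, E }, { B, C, D }, { A, C, D, E, F }, X } (that is, 𝒢 plus ∅ and X).
Round 1 (4 new):
  { B }  = { A, C, D, E, F }ᶜ
  { A, E, F }  = { B, C, D }ᶜ
  { A, C, D, F }  = { B, E }ᶜ
  { B, C, D, E }  = { B, E } ∪ { B, C, D }
  |family| = 9
Round 2: +3 →
  { A, F }  = { B, C, D, E }ᶜ
  { A, B, E, F }  = { B, E } ∪ { A, E, F }
  { A, B, C, D, F }  = { B, C, D } ∪ { A, C, D, F }
  |family| = 12
Round 3: 3 new —
  { E }  = { A, B, C, D, F }ᶜ
  { C, D }  = { A, B, E, F }ᶜ
  { A, B, F }  = { A, F } ∪ { B }
  |family| = 15
Round 4: 1 new —
  { C, D, E }  = { A, B, F }ᶜ
  |family| = 16
Round 5: no new sets; the family is a σ-algebra.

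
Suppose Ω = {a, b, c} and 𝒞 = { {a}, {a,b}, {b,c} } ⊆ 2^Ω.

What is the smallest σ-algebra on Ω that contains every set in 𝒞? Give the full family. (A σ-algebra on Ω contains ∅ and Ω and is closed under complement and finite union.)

σ(𝒞) (8 sets): { ∅, {a}, {b}, {c}, {a,b}, {a,c}, {b,c}, Ω }

Trace:
Take S₀ = 𝒞 ∪ {∅, Ω} = { ∅, {a}, {a,b}, {b,c}, Ω }.
Step 1: +1 →
  {c}  = complement {a,b}
  (now 6)
Step 2. New:
  {a,c}  = {c} ∪ {a}
  (now 7)
Step 3 (1 new):
  {b}  = complement {a,c}
  (now 8)
Step 4: stable.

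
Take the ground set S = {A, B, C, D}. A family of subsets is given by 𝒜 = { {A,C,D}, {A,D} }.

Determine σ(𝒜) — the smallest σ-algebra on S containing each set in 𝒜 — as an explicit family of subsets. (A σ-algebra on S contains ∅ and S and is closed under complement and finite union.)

Start: 𝒜 ∪ {∅, S} = { {}, {A,D}, {A,C,D}, S }.
Round 1 adds 2:
  {B}  = ᶜ of {A,C,D}
  {B,C}  = ᶜ of {A,D}
  (now 6)
Round 2: +1 →
  {A,B,D}  = {A,D} ∪ {B}
  (now 7)
Round 3 adds 1:
  {C}  = ᶜ of {A,B,D}
  (now 8)
After Round 4 the family is unchanged; done.

Therefore σ(𝒜) = { {}, {B}, {C}, {A,D}, {B,C}, {A,B,D}, {A,C,D}, S } (|σ(𝒜)| = 8).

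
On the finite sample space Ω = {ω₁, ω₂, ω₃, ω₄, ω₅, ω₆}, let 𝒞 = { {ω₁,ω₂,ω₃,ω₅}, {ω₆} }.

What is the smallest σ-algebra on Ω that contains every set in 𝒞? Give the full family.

Start: 𝒞 ∪ {∅, Ω} = { ∅, {ω₆}, {ω₁,ω₂,ω₃,ω₅}, Ω }.
Round 1. New:
  {ω₄,ω₆}  = {ω₁,ω₂,ω₃,ω₅}ᶜ
  {ω₁,ω₂,ω₃,ω₄,ω₅}  = {ω₆}ᶜ
  {ω₁,ω₂,ω₃,ω₅,ω₆}  = {ω₁,ω₂,ω₃,ω₅} ∪ {ω₆}
  — 7 sets.
Round 2 (1 new):
  {ω₄}  = {ω₁,ω₂,ω₃,ω₅,ω₆}ᶜ
  — 8 sets.
After Round 3 the family is unchanged; done.

Hence σ(𝒞) has 8 members: { ∅, {ω₄}, {ω₆}, {ω₄,ω₆}, {ω₁,ω₂,ω₃,ω₅}, {ω₁,ω₂,ω₃,ω₄,ω₅}, {ω₁,ω₂,ω₃,ω₅,ω₆}, Ω }.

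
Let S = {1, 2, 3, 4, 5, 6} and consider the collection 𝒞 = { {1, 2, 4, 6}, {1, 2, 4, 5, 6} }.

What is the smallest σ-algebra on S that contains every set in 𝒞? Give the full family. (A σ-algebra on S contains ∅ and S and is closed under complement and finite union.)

Answer: σ(𝒞) = { {}, {3}, {5}, {3, 5}, {1, 2, 4, 6}, {1, 2, 3, 4, 6}, {1, 2, 4, 5, 6}, S }

Check:
Seed the family with 𝒞 together with ∅ and S: { {}, {1, 2, 4, 6}, {1, 2, 4, 5, 6}, S }.
Step 1. New:
  {3}  = {1, 2, 4, 5, 6}ᶜ
  {3, 5}  = {1, 2, 4, 6}ᶜ
Step 2: 1 new —
  {1, 2, 3, 4, 6}  = {3} ∪ {1, 2, 4, 6}
Step 3 (1 new):
  {5}  = {1, 2, 3, 4, 6}ᶜ
Step 4: no new sets; the family is a σ-algebra.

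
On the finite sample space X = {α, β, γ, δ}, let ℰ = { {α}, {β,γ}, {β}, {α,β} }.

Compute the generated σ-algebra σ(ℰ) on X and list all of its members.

σ(ℰ) (16 sets): { {}, {α}, {β}, {γ}, {δ}, {α,β}, {α,γ}, {α,δ}, {β,γ}, {β,δ}, {γ,δ}, {α,β,γ}, {α,β,δ}, {α,γ,δ}, {β,γ,δ}, X }

Check:
Start: ℰ ∪ {∅, X} = { {}, {α}, {β}, {α,β}, {β,γ}, X }.
Iteration 1: 5 new —
  {α,δ}  = X∖{β,γ}
  {γ,δ}  = X∖{α,β}
  {α,β,γ}  = {β,γ} ∪ {α,β}
  {α,γ,δ}  = X∖{β}
  {β,γ,δ}  = X∖{α}
  — 11 sets.
Iteration 2: 2 new —
  {δ}  = X∖{α,β,γ}
  {α,β,δ}  = {α,β} ∪ {α,δ}
  — 13 sets.
Iteration 3. New:
  {γ}  = X∖{α,β,δ}
  {β,δ}  = {δ} ∪ {β}
  — 15 sets.
Iteration 4: 1 new —
  {α,γ}  = X∖{β,δ}
  — 16 sets.
After Iteration 5 the family is unchanged; done.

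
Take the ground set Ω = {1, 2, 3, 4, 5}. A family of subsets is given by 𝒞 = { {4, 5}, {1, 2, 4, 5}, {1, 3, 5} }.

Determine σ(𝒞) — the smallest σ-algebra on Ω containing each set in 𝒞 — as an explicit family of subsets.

σ(𝒞) (32 sets): { {}, {1}, {2}, {3}, {4}, {5}, {1, 2}, {1, 3}, {1, 4}, {1, 5}, {2, 3}, {2, 4}, {2, 5}, {3, 4}, {3, 5}, {4, 5}, {1, 2, 3}, {1, 2, 4}, {1, 2, 5}, {1, 3, 4}, {1, 3, 5}, {1, 4, 5}, {2, 3, 4}, {2, 3, 5}, {2, 4, 5}, {3, 4, 5}, {1, 2, 3, 4}, {1, 2, 3, 5}, {1, 2, 4, 5}, {1, 3, 4, 5}, {2, 3, 4, 5}, Ω }

Trace:
Initial family (5 sets): { {}, {4, 5}, {1, 3, 5}, {1, 2, 4, 5}, Ω }.
Iteration 1: 4 new —
  {3}  = complement {1, 2, 4, 5}
  {2, 4}  = complement {1, 3, 5}
  {1, 2, 3}  = complement {4, 5}
  {1, 3, 4, 5}  = {4, 5} ∪ {1, 3, 5}
Iteration 2: 6 new —
  {2}  = complement {1, 3, 4, 5}
  {2, 3, 4}  = {3} ∪ {2, 4}
  {2, 4, 5}  = {4, 5} ∪ {2, 4}
  {3, 4, 5}  = {4, 5} ∪ {3}
  {1, 2, 3, 4}  = {1, 2, 3} ∪ {2, 4}
  {1, 2, 3, 5}  = {1, 2, 3} ∪ {1, 3, 5}
Iteration 3: +7 →
  {4}  = complement {1, 2, 3, 5}
  {5}  = complement {1, 2, 3, 4}
  {1, 2}  = complement {3, 4, 5}
  {1, 3}  = complement {2, 4, 5}
  {1, 5}  = complement {2, 3, 4}
  {2, 3}  = {3} ∪ {2}
  {2, 3, 4, 5}  = {4, 5} ∪ {2, 3, 4}
Iteration 4 adds 9:
  {1}  = complement {2, 3, 4, 5}
  {2, 5}  = {2} ∪ {5}
  {3, 4}  = {3} ∪ {4}
  {3, 5}  = {5} ∪ {3}
  {1, 2, 4}  = {2, 4} ∪ {1, 2}
  {1, 2, 5}  = {2} ∪ {1, 5}
  {1, 3, 4}  = {1, 3} ∪ {4}
  {1, 4, 5}  = complement {2, 3}
  {2, 3, 5}  = {5} ∪ {2, 3}
Iteration 5. New:
  {1, 4}  = complement {2, 3, 5}
Iteration 6: already closed under ᶜ and ∪.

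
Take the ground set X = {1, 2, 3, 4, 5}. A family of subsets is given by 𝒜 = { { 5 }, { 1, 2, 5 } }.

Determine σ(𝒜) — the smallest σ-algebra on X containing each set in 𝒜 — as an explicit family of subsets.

|σ(𝒜)| = 8.  σ(𝒜) = { {  }, { 5 }, { 1, 2 }, { 3, 4 }, { 1, 2, 5 }, { 3, 4, 5 }, { 1, 2, 3, 4 }, X }

Working:
Take S₀ = 𝒜 ∪ {∅, X} = { {  }, { 5 }, { 1, 2, 5 }, X }.
Pass 1 adds 2:
  { 3, 4 }  = X∖{ 1, 2, 5 }
  { 1, 2, 3, 4 }  = X∖{ 5 }
  (now 6)
Pass 2. New:
  { 3, 4, 5 }  = { 3, 4 } ∪ { 5 }
  (now 7)
Pass 3 (1 new):
  { 1, 2 }  = X∖{ 3, 4, 5 }
  (now 8)
After Pass 4 the family is unchanged; done.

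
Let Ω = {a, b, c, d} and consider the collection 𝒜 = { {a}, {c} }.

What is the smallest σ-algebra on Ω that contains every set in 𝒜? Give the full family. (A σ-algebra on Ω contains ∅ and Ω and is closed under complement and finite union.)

Initial family (4 sets): { ∅, {a}, {c}, Ω }.
Round 1 (3 new):
  {a,c}  = {c} ∪ {a}
  {a,b,d}  = ᶜ of {c}
  {b,c,d}  = ᶜ of {a}
  |family| = 7
Round 2. New:
  {b,d}  = ᶜ of {a,c}
  |family| = 8
Round 3: no new sets; the family is a σ-algebra.

|σ(𝒜)| = 8.  σ(𝒜) = { ∅, {a}, {c}, {a,c}, {b,d}, {a,b,d}, {b,c,d}, Ω }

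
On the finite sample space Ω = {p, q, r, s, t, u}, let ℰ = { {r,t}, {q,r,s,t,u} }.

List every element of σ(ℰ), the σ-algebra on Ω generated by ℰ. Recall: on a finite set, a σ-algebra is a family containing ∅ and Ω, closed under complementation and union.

Start: ℰ ∪ {∅, Ω} = { ∅, {r,t}, {q,r,s,t,u}, Ω }.
Step 1: 2 new —
  {p}  = ᶜ of {q,r,s,t,u}
  {p,q,s,u}  = ᶜ of {r,t}
  |family| = 6
Step 2: 1 new —
  {p,r,t}  = {r,t} ∪ {p}
  |family| = 7
Step 3: +1 →
  {q,s,u}  = ᶜ of {p,r,t}
  |family| = 8
Step 4: no new sets; the family is a σ-algebra.

Therefore σ(ℰ) = { ∅, {p}, {r,t}, {p,r,t}, {q,s,u}, {p,q,s,u}, {q,r,s,t,u}, Ω } (|σ(ℰ)| = 8).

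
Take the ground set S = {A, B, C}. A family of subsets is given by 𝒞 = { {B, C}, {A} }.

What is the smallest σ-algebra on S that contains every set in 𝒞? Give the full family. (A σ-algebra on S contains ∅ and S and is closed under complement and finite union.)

Start: 𝒞 ∪ {∅, S} = { ∅, {A}, {B, C}, S }.
After Step 1 the family is unchanged; done.

σ(𝒞) = { ∅, {A}, {B, C}, S }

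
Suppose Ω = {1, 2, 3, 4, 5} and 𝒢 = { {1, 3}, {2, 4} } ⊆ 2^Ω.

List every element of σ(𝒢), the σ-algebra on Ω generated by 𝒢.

σ(𝒢) (8 sets): { {}, {5}, {1, 3}, {2, 4}, {1, 3, 5}, {2, 4, 5}, {1, 2, 3, 4}, Ω }

Derivation:
Take S₀ = 𝒢 ∪ {∅, Ω} = { {}, {1, 3}, {2, 4}, Ω }.
Pass 1: 3 new —
  {1, 3, 5}  = complement {2, 4}
  {2, 4, 5}  = complement {1, 3}
  {1, 2, 3, 4}  = {1, 3} ∪ {2, 4}
  |family| = 7
Pass 2 (1 new):
  {5}  = complement {1, 2, 3, 4}
  |family| = 8
Pass 3: no new sets; the family is a σ-algebra.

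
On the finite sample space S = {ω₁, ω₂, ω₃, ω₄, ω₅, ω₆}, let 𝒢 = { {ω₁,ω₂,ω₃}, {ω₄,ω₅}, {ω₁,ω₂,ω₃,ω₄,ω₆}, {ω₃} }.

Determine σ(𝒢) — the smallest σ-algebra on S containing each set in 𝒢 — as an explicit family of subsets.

Take S₀ = 𝒢 ∪ {∅, S} = { ∅, {ω₃}, {ω₄,ω₅}, {ω₁,ω₂,ω₃}, {ω₁,ω₂,ω₃,ω₄,ω₆}, S }.
Iteration 1: 6 new —
  {ω₅}  = {ω₁,ω₂,ω₃,ω₄,ω₆}ᶜ
  {ω₃,ω₄,ω₅}  = {ω₄,ω₅} ∪ {ω₃}
  {ω₄,ω₅,ω₆}  = {ω₁,ω₂,ω₃}ᶜ
  {ω₁,ω₂,ω₃,ω₆}  = {ω₄,ω₅}ᶜ
  {ω₁,ω₂,ω₃,ω₄,ω₅}  = {ω₄,ω₅} ∪ {ω₁,ω₂,ω₃}
  {ω₁,ω₂,ω₄,ω₅,ω₆}  = {ω₃}ᶜ
Iteration 2: 6 new —
  {ω₆}  = {ω₁,ω₂,ω₃,ω₄,ω₅}ᶜ
  {ω₃,ω₅}  = {ω₅} ∪ {ω₃}
  {ω₁,ω₂,ω₆}  = {ω₃,ω₄,ω₅}ᶜ
  {ω₁,ω₂,ω₃,ω₅}  = {ω₁,ω₂,ω₃} ∪ {ω₅}
  {ω₃,ω₄,ω₅,ω₆}  = {ω₃,ω₄,ω₅} ∪ {ω₄,ω₅,ω₆}
  {ω₁,ω₂,ω₃,ω₅,ω₆}  = {ω₁,ω₂,ω₃,ω₆} ∪ {ω₅}
Iteration 3 adds 8:
  {ω₄}  = {ω₁,ω₂,ω₃,ω₅,ω₆}ᶜ
  {ω₁,ω₂}  = {ω₃,ω₄,ω₅,ω₆}ᶜ
  {ω₃,ω₆}  = {ω₃} ∪ {ω₆}
  {ω₄,ω₆}  = {ω₁,ω₂,ω₃,ω₅}ᶜ
  {ω₅,ω₆}  = {ω₅} ∪ {ω₆}
  {ω₃,ω₅,ω₆}  = {ω₃,ω₅} ∪ {ω₆}
  {ω₁,ω₂,ω₄,ω₆}  = {ω₃,ω₅}ᶜ
  {ω₁,ω₂,ω₅,ω₆}  = {ω₁,ω₂,ω₆} ∪ {ω₅}
Iteration 4 (6 new):
  {ω₃,ω₄}  = {ω₁,ω₂,ω₅,ω₆}ᶜ
  {ω₁,ω₂,ω₄}  = {ω₃,ω₅,ω₆}ᶜ
  {ω₁,ω₂,ω₅}  = {ω₁,ω₂} ∪ {ω₅}
  {ω₃,ω₄,ω₆}  = {ω₃} ∪ {ω₄,ω₆}
  {ω₁,ω₂,ω₃,ω₄}  = {ω₅,ω₆}ᶜ
  {ω₁,ω₂,ω₄,ω₅}  = {ω₃,ω₆}ᶜ
Iteration 5 adds nothing — fixpoint reached.

σ(𝒢) = { ∅, {ω₃}, {ω₄}, {ω₅}, {ω₆}, {ω₁,ω₂}, {ω₃,ω₄}, {ω₃,ω₅}, {ω₃,ω₆}, {ω₄,ω₅}, {ω₄,ω₆}, {ω₅,ω₆}, {ω₁,ω₂,ω₃}, {ω₁,ω₂,ω₄}, {ω₁,ω₂,ω₅}, {ω₁,ω₂,ω₆}, {ω₃,ω₄,ω₅}, {ω₃,ω₄,ω₆}, {ω₃,ω₅,ω₆}, {ω₄,ω₅,ω₆}, {ω₁,ω₂,ω₃,ω₄}, {ω₁,ω₂,ω₃,ω₅}, {ω₁,ω₂,ω₃,ω₆}, {ω₁,ω₂,ω₄,ω₅}, {ω₁,ω₂,ω₄,ω₆}, {ω₁,ω₂,ω₅,ω₆}, {ω₃,ω₄,ω₅,ω₆}, {ω₁,ω₂,ω₃,ω₄,ω₅}, {ω₁,ω₂,ω₃,ω₄,ω₆}, {ω₁,ω₂,ω₃,ω₅,ω₆}, {ω₁,ω₂,ω₄,ω₅,ω₆}, S }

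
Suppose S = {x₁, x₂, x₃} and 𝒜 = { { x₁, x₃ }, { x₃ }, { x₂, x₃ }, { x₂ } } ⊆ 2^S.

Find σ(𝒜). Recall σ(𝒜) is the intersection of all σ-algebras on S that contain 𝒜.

|σ(𝒜)| = 8.  σ(𝒜) = { ∅, { x₁ }, { x₂ }, { x₃ }, { x₁, x₂ }, { x₁, x₃ }, { x₂, x₃ }, S }

Derivation:
Seed the family with 𝒜 together with ∅ and S: { ∅, { x₂ }, { x₃ }, { x₁, x₃ }, { x₂, x₃ }, S }.
Pass 1: +2 →
  { x₁ }  = { x₂, x₃ }ᶜ
  { x₁, x₂ }  = { x₃ }ᶜ
  — 8 sets.
Pass 2: already closed under ᶜ and ∪.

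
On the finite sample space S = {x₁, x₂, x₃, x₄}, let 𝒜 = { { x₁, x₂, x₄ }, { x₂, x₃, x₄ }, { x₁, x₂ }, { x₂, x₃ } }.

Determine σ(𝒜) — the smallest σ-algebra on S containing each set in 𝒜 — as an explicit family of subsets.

Begin from { {  }, { x₁, x₂ }, { x₂, x₃ }, { x₁, x₂, x₄ }, { x₂, x₃, x₄ }, S } (that is, 𝒜 plus ∅ and S).
Pass 1 (5 new):
  { x₁ }  = complement { x₂, x₃, x₄ }
  { x₃ }  = complement { x₁, x₂, x₄ }
  { x₁, x₄ }  = complement { x₂, x₃ }
  { x₃, x₄ }  = complement { x₁, x₂ }
  { x₁, x₂, x₃ }  = { x₂, x₃ } ∪ { x₁, x₂ }
Pass 2. New:
  { x₄ }  = complement { x₁, x₂, x₃ }
  { x₁, x₃ }  = { x₃ } ∪ { x₁ }
  { x₁, x₃, x₄ }  = { x₃, x₄ } ∪ { x₁, x₄ }
Pass 3 (2 new):
  { x₂ }  = complement { x₁, x₃, x₄ }
  { x₂, x₄ }  = complement { x₁, x₃ }
Pass 4: closed — nothing new.

Therefore σ(𝒜) = { {  }, { x₁ }, { x₂ }, { x₃ }, { x₄ }, { x₁, x₂ }, { x₁, x₃ }, { x₁, x₄ }, { x₂, x₃ }, { x₂, x₄ }, { x₃, x₄ }, { x₁, x₂, x₃ }, { x₁, x₂, x₄ }, { x₁, x₃, x₄ }, { x₂, x₃, x₄ }, S } (|σ(𝒜)| = 16).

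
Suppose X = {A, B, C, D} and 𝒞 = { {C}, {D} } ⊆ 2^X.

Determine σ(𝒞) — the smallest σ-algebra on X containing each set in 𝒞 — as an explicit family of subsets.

σ(𝒞) = { ∅, {C}, {D}, {A,B}, {C,D}, {A,B,C}, {A,B,D}, X }

Check:
Start: 𝒞 ∪ {∅, X} = { ∅, {C}, {D}, X }.
Iteration 1 adds 3:
  {C,D}  = {C} ∪ {D}
  {A,B,C}  = complement {D}
  {A,B,D}  = complement {C}
  — 7 sets.
Iteration 2: 1 new —
  {A,B}  = complement {C,D}
  — 8 sets.
Iteration 3 adds nothing — fixpoint reached.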